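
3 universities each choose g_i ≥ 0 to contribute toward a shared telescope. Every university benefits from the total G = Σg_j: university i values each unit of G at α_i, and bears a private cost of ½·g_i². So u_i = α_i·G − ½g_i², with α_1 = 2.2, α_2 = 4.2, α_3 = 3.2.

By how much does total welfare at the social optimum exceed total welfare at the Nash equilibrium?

62.44

University i's FOC: ∂u_i/∂g_i = α_i − g_i = 0, so g_i* = α_i.
NE contributions = (2.2, 4.2, 3.2); G = 9.6.
W^NE = (Σα)·G − ½Σα_i² = 9.6² − ½·32.72 = 75.8.
Planner sets g_i = Σα_j = 9.6 for every i, so G^SO = 3·9.6 = 28.8.
W^SO = (Σα)·G^SO − ½·3·(Σα)² = (3/2)·9.6² = 138.24.
Deadweight loss = W^SO − W^NE = 62.44.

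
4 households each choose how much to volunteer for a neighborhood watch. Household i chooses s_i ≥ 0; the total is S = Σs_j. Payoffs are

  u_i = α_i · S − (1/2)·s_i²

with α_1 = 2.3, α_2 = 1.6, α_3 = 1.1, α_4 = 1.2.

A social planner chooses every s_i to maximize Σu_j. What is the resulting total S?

Planner FOC: ∂(Σu_j)/∂s_i = (Σα_j) − s_i = 0, so s_i^SO = Σα_j = 6.2 for every i; S^SO = 24.8.

24.8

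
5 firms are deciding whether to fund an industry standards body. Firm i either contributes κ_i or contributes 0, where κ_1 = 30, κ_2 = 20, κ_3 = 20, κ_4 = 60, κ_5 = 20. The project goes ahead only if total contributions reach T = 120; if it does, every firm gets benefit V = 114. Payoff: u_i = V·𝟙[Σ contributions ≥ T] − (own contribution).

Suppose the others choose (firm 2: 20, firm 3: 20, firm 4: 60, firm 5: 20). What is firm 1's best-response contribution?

Others' total = 120 ≥ 120; contributing adds cost 30 for no extra benefit.
Best response: 0.

0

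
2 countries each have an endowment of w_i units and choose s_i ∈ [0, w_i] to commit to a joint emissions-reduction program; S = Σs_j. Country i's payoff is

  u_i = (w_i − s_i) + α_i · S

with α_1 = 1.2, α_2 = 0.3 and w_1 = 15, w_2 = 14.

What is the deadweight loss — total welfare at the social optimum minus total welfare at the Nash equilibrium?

7

∂u_i/∂s_i = α_i − 1, so country i contributes w_i if α_i > 1, else 0.
α_i > 1 for i ∈ {1}; NE contributions (15, 0), S = 15.
W^NE = Σw_i − S^NE + (Σα_i)·S^NE = 29 + 0.5·15 = 36.5.
Planner: ∂(Σu_j)/∂s_i = Σα_j − 1 = 0.5 > 0, so everyone contributes w_i; S^SO = 29, W^SO = 29 + 0.5·29 = 43.5.
Deadweight loss = 7.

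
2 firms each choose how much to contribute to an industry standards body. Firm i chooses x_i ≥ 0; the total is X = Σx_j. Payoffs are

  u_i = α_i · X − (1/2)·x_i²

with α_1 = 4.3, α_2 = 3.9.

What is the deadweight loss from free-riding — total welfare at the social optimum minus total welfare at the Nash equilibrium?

Firm i's FOC: ∂u_i/∂x_i = α_i − x_i = 0, so x_i* = α_i.
NE contributions = (4.3, 3.9); X = 8.2.
W^NE = (Σα)·X − ½Σα_i² = 8.2² − ½·33.7 = 50.39.
Planner sets x_i = Σα_j = 8.2 for every i, so X^SO = 2·8.2 = 16.4.
W^SO = (Σα)·X^SO − ½·2·(Σα)² = (2/2)·8.2² = 67.24.
Deadweight loss = W^SO − W^NE = 16.85.

16.85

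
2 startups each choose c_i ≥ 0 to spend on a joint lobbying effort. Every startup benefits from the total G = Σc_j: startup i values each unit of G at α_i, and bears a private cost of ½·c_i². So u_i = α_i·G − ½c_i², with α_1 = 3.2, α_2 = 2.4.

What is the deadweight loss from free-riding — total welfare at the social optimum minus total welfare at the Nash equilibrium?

Startup i's FOC: ∂u_i/∂c_i = α_i − c_i = 0, so c_i* = α_i.
NE contributions = (3.2, 2.4); G = 5.6.
W^NE = (Σα)·G − ½Σα_i² = 5.6² − ½·16 = 23.36.
Planner sets c_i = Σα_j = 5.6 for every i, so G^SO = 2·5.6 = 11.2.
W^SO = (Σα)·G^SO − ½·2·(Σα)² = (2/2)·5.6² = 31.36.
Deadweight loss = W^SO − W^NE = 8.

8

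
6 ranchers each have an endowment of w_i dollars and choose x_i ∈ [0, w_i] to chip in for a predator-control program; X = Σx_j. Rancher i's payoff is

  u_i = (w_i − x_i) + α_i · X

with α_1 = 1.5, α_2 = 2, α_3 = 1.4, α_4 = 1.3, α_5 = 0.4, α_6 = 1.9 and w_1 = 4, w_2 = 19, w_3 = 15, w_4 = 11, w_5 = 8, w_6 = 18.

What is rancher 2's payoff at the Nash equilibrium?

∂u_i/∂x_i = α_i − 1, so rancher i contributes w_i if α_i > 1, else 0.
α_i > 1 for i ∈ {1, 2, 3, 4, 6}; NE contributions (4, 19, 15, 11, 0, 18), X = 67.
u_2 = (19 − 19) + 2·67 = 134.

134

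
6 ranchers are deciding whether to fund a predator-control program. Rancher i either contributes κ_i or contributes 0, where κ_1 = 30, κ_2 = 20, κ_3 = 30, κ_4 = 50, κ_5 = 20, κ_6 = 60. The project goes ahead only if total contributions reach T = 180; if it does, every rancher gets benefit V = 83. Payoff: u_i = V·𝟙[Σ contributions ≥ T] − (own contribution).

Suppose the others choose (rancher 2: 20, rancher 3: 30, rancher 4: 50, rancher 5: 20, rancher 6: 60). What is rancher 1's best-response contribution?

0

Others' total = 180 ≥ 180; contributing adds cost 30 for no extra benefit.
Best response: 0.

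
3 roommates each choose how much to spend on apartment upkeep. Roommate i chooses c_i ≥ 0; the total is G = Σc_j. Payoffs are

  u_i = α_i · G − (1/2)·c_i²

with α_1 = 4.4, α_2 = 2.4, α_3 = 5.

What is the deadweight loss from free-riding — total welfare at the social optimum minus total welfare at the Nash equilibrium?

Roommate i's FOC: ∂u_i/∂c_i = α_i − c_i = 0, so c_i* = α_i.
NE contributions = (4.4, 2.4, 5); G = 11.8.
W^NE = (Σα)·G − ½Σα_i² = 11.8² − ½·50.12 = 114.18.
Planner sets c_i = Σα_j = 11.8 for every i, so G^SO = 3·11.8 = 35.4.
W^SO = (Σα)·G^SO − ½·3·(Σα)² = (3/2)·11.8² = 208.86.
Deadweight loss = W^SO − W^NE = 94.68.

94.68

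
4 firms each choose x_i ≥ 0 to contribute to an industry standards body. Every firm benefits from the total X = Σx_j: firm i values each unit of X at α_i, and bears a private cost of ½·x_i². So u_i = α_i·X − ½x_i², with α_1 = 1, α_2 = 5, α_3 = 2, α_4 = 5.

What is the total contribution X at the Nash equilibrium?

13

Firm i's FOC: ∂u_i/∂x_i = α_i − x_i = 0, so x_i* = α_i.
NE contributions = (1, 5, 2, 5); X = 13.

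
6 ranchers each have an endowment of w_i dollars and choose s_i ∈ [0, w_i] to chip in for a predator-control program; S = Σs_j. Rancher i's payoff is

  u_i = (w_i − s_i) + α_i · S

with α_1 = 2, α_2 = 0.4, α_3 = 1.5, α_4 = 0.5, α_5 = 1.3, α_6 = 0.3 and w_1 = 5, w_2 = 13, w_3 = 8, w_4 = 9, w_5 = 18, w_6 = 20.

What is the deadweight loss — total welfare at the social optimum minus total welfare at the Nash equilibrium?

∂u_i/∂s_i = α_i − 1, so rancher i contributes w_i if α_i > 1, else 0.
α_i > 1 for i ∈ {1, 3, 5}; NE contributions (5, 0, 8, 0, 18, 0), S = 31.
W^NE = Σw_i − S^NE + (Σα_i)·S^NE = 73 + 5·31 = 228.
Planner: ∂(Σu_j)/∂s_i = Σα_j − 1 = 5 > 0, so everyone contributes w_i; S^SO = 73, W^SO = 73 + 5·73 = 438.
Deadweight loss = 210.

210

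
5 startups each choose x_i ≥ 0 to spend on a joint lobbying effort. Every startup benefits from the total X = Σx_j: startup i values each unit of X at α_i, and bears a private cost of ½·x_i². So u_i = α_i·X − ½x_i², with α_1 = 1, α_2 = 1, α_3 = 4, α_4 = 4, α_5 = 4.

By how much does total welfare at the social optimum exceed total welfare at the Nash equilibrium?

319

Startup i's FOC: ∂u_i/∂x_i = α_i − x_i = 0, so x_i* = α_i.
NE contributions = (1, 1, 4, 4, 4); X = 14.
W^NE = (Σα)·X − ½Σα_i² = 14² − ½·50 = 171.
Planner sets x_i = Σα_j = 14 for every i, so X^SO = 5·14 = 70.
W^SO = (Σα)·X^SO − ½·5·(Σα)² = (5/2)·14² = 490.
Deadweight loss = W^SO − W^NE = 319.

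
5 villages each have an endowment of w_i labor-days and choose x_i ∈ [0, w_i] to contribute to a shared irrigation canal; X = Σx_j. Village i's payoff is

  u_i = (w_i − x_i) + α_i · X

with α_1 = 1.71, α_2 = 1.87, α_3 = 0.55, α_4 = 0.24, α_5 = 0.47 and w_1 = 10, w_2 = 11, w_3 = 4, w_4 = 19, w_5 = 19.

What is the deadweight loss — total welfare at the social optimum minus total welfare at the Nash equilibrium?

161.28

∂u_i/∂x_i = α_i − 1, so village i contributes w_i if α_i > 1, else 0.
α_i > 1 for i ∈ {1, 2}; NE contributions (10, 11, 0, 0, 0), X = 21.
W^NE = Σw_i − X^NE + (Σα_i)·X^NE = 63 + 3.84·21 = 143.64.
Planner: ∂(Σu_j)/∂x_i = Σα_j − 1 = 3.84 > 0, so everyone contributes w_i; X^SO = 63, W^SO = 63 + 3.84·63 = 304.92.
Deadweight loss = 161.28.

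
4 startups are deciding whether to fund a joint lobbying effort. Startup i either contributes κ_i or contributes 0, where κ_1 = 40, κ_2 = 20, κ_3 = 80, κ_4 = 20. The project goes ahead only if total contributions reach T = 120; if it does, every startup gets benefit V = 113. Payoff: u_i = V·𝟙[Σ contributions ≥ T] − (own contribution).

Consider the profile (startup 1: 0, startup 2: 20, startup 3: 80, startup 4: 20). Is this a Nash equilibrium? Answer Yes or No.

Total = 120 ≥ 120: provided.
Startup 1 (pledges 0, payoff 113): pledging 40 → total 160, payoff 73. No gain.
Startup 2 (pledges 20, payoff 93): dropping to 0 → total 100, payoff 0. No gain.
Startup 3 (pledges 80, payoff 33): dropping to 0 → total 40, payoff 0. No gain.
Startup 4 (pledges 20, payoff 93): dropping to 0 → total 100, payoff 0. No gain.

Yes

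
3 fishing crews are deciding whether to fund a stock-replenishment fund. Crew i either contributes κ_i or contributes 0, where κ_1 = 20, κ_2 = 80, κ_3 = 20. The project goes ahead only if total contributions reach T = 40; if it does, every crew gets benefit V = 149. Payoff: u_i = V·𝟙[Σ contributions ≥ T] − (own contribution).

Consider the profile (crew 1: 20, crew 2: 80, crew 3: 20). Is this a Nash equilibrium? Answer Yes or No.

No

Total = 120 ≥ 40: provided.
Crew 1 (pledges 20, payoff 129): dropping to 0 → total 100, payoff 149. Profitable deviation.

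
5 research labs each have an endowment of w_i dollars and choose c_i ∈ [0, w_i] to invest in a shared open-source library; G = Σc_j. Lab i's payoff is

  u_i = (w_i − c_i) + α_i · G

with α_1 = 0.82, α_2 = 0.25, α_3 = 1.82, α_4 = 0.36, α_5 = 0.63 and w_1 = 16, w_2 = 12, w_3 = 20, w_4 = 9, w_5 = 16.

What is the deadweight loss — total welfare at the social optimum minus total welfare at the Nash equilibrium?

∂u_i/∂c_i = α_i − 1, so lab i contributes w_i if α_i > 1, else 0.
α_i > 1 for i ∈ {3}; NE contributions (0, 0, 20, 0, 0), G = 20.
W^NE = Σw_i − G^NE + (Σα_i)·G^NE = 73 + 2.88·20 = 130.6.
Planner: ∂(Σu_j)/∂c_i = Σα_j − 1 = 2.88 > 0, so everyone contributes w_i; G^SO = 73, W^SO = 73 + 2.88·73 = 283.24.
Deadweight loss = 152.64.

152.64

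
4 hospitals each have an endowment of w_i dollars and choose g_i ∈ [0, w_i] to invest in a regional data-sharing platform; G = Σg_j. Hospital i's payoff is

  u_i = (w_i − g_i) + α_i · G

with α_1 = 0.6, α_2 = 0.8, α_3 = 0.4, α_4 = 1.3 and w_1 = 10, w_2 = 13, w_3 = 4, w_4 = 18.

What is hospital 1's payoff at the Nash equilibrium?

20.8

∂u_i/∂g_i = α_i − 1, so hospital i contributes w_i if α_i > 1, else 0.
α_i > 1 for i ∈ {4}; NE contributions (0, 0, 0, 18), G = 18.
u_1 = (10 − 0) + 0.6·18 = 20.8.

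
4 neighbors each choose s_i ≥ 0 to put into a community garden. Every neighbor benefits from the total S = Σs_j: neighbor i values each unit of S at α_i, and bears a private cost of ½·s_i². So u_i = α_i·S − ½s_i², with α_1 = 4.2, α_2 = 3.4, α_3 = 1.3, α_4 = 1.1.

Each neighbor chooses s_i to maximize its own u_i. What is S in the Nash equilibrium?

Neighbor i's FOC: ∂u_i/∂s_i = α_i − s_i = 0, so s_i* = α_i.
NE contributions = (4.2, 3.4, 1.3, 1.1); S = 10.

10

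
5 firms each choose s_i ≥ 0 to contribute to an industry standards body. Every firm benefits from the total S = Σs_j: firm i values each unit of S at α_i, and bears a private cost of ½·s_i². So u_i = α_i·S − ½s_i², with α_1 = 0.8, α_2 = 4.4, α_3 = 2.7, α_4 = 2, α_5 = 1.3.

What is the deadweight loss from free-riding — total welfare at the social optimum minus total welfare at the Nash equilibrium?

204.65

Firm i's FOC: ∂u_i/∂s_i = α_i − s_i = 0, so s_i* = α_i.
NE contributions = (0.8, 4.4, 2.7, 2, 1.3); S = 11.2.
W^NE = (Σα)·S − ½Σα_i² = 11.2² − ½·32.98 = 108.95.
Planner sets s_i = Σα_j = 11.2 for every i, so S^SO = 5·11.2 = 56.
W^SO = (Σα)·S^SO − ½·5·(Σα)² = (5/2)·11.2² = 313.6.
Deadweight loss = W^SO − W^NE = 204.65.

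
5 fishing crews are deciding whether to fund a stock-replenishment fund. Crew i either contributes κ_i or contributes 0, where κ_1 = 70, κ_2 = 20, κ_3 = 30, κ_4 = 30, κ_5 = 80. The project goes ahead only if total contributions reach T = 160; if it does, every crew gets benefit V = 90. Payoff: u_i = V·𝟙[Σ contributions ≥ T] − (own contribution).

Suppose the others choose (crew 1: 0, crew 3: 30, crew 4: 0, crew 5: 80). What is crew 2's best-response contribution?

0

Others' total = 110. Even contributing 20 gives 130 < 160: no benefit either way.
Best response: 0.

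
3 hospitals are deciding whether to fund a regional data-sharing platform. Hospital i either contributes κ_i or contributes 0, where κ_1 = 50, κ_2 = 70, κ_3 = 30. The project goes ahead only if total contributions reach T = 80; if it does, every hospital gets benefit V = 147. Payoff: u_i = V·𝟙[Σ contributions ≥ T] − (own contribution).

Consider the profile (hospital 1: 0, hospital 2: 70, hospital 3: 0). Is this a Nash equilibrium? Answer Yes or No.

No

Total = 70 < 80: not provided.
Hospital 1 (pledges 0, payoff 0): pledging 50 → total 120, payoff 97. Profitable deviation.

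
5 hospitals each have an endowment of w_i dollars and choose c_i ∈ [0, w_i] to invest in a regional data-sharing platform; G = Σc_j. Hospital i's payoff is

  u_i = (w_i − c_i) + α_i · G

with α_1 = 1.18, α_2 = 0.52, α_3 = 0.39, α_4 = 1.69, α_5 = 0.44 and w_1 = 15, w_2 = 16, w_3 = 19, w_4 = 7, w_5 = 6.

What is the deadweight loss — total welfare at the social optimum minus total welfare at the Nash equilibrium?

132.02

∂u_i/∂c_i = α_i − 1, so hospital i contributes w_i if α_i > 1, else 0.
α_i > 1 for i ∈ {1, 4}; NE contributions (15, 0, 0, 7, 0), G = 22.
W^NE = Σw_i − G^NE + (Σα_i)·G^NE = 63 + 3.22·22 = 133.84.
Planner: ∂(Σu_j)/∂c_i = Σα_j − 1 = 3.22 > 0, so everyone contributes w_i; G^SO = 63, W^SO = 63 + 3.22·63 = 265.86.
Deadweight loss = 132.02.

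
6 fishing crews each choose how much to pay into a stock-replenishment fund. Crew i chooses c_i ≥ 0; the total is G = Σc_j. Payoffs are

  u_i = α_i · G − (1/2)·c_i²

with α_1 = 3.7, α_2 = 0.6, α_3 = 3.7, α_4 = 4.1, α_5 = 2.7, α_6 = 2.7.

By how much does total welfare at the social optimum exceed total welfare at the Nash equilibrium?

642.065

Crew i's FOC: ∂u_i/∂c_i = α_i − c_i = 0, so c_i* = α_i.
NE contributions = (3.7, 0.6, 3.7, 4.1, 2.7, 2.7); G = 17.5.
W^NE = (Σα)·G − ½Σα_i² = 17.5² − ½·59.13 = 276.685.
Planner sets c_i = Σα_j = 17.5 for every i, so G^SO = 6·17.5 = 105.
W^SO = (Σα)·G^SO − ½·6·(Σα)² = (6/2)·17.5² = 918.75.
Deadweight loss = W^SO − W^NE = 642.065.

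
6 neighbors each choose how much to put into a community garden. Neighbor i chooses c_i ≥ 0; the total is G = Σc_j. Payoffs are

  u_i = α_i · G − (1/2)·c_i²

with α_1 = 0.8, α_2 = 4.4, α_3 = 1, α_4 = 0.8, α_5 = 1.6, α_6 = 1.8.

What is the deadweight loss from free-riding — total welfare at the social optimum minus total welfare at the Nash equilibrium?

Neighbor i's FOC: ∂u_i/∂c_i = α_i − c_i = 0, so c_i* = α_i.
NE contributions = (0.8, 4.4, 1, 0.8, 1.6, 1.8); G = 10.4.
W^NE = (Σα)·G − ½Σα_i² = 10.4² − ½·27.44 = 94.44.
Planner sets c_i = Σα_j = 10.4 for every i, so G^SO = 6·10.4 = 62.4.
W^SO = (Σα)·G^SO − ½·6·(Σα)² = (6/2)·10.4² = 324.48.
Deadweight loss = W^SO − W^NE = 230.04.

230.04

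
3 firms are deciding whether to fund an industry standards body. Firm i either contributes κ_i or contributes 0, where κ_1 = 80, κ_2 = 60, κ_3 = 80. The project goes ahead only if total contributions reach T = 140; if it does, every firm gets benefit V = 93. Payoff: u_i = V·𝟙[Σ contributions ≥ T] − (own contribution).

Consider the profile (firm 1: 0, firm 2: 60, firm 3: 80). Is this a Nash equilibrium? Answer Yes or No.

Yes

Total = 140 ≥ 140: provided.
Firm 1 (pledges 0, payoff 93): pledging 80 → total 220, payoff 13. No gain.
Firm 2 (pledges 60, payoff 33): dropping to 0 → total 80, payoff 0. No gain.
Firm 3 (pledges 80, payoff 13): dropping to 0 → total 60, payoff 0. No gain.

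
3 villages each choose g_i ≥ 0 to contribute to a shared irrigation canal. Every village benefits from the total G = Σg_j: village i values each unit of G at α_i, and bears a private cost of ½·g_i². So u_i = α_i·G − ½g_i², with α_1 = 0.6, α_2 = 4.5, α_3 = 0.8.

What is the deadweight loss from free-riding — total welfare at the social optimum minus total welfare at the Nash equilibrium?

28.03

Village i's FOC: ∂u_i/∂g_i = α_i − g_i = 0, so g_i* = α_i.
NE contributions = (0.6, 4.5, 0.8); G = 5.9.
W^NE = (Σα)·G − ½Σα_i² = 5.9² − ½·21.25 = 24.185.
Planner sets g_i = Σα_j = 5.9 for every i, so G^SO = 3·5.9 = 17.7.
W^SO = (Σα)·G^SO − ½·3·(Σα)² = (3/2)·5.9² = 52.215.
Deadweight loss = W^SO − W^NE = 28.03.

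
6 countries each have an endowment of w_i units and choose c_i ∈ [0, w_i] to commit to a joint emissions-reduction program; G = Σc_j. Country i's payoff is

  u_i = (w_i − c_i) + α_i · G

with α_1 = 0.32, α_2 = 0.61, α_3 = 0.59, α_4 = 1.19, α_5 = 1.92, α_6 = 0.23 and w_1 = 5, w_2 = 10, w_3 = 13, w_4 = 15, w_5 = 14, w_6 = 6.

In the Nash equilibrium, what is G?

∂u_i/∂c_i = α_i − 1, so country i contributes w_i if α_i > 1, else 0.
α_i > 1 for i ∈ {4, 5}; NE contributions (0, 0, 0, 15, 14, 0), G = 29.

29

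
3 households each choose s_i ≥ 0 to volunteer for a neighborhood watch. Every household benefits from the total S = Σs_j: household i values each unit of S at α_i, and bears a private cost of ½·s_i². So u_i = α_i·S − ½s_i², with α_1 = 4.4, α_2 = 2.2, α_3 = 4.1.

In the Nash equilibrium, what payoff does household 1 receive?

Household i's FOC: ∂u_i/∂s_i = α_i − s_i = 0, so s_i* = α_i.
NE contributions = (4.4, 2.2, 4.1); S = 10.7.
u_1 = α_1·S − ½·(s_1)² = 4.4·10.7 − ½·4.4² = 37.4.

37.4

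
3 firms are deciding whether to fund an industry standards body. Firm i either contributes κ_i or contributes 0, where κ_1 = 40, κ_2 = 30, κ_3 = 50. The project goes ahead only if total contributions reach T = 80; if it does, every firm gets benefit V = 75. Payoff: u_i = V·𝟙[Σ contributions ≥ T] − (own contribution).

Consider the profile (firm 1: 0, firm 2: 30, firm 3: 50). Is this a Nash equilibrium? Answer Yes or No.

Yes

Total = 80 ≥ 80: provided.
Firm 1 (pledges 0, payoff 75): pledging 40 → total 120, payoff 35. No gain.
Firm 2 (pledges 30, payoff 45): dropping to 0 → total 50, payoff 0. No gain.
Firm 3 (pledges 50, payoff 25): dropping to 0 → total 30, payoff 0. No gain.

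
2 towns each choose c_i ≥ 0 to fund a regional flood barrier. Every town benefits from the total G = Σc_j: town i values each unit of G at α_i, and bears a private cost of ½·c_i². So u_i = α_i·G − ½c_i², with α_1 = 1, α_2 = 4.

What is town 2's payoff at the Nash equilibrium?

Town i's FOC: ∂u_i/∂c_i = α_i − c_i = 0, so c_i* = α_i.
NE contributions = (1, 4); G = 5.
u_2 = α_2·G − ½·(c_2)² = 4·5 − ½·4² = 12.

12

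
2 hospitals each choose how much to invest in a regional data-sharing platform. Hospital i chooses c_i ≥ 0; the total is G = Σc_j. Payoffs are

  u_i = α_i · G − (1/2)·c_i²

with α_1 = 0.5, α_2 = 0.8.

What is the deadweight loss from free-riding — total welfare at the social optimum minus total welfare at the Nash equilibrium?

0.445

Hospital i's FOC: ∂u_i/∂c_i = α_i − c_i = 0, so c_i* = α_i.
NE contributions = (0.5, 0.8); G = 1.3.
W^NE = (Σα)·G − ½Σα_i² = 1.3² − ½·0.89 = 1.245.
Planner sets c_i = Σα_j = 1.3 for every i, so G^SO = 2·1.3 = 2.6.
W^SO = (Σα)·G^SO − ½·2·(Σα)² = (2/2)·1.3² = 1.69.
Deadweight loss = W^SO − W^NE = 0.445.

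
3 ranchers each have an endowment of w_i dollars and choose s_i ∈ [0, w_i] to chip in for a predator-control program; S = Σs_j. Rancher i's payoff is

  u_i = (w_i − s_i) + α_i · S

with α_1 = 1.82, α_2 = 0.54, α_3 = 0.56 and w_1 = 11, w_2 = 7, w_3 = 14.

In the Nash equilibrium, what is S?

11

∂u_i/∂s_i = α_i − 1, so rancher i contributes w_i if α_i > 1, else 0.
α_i > 1 for i ∈ {1}; NE contributions (11, 0, 0), S = 11.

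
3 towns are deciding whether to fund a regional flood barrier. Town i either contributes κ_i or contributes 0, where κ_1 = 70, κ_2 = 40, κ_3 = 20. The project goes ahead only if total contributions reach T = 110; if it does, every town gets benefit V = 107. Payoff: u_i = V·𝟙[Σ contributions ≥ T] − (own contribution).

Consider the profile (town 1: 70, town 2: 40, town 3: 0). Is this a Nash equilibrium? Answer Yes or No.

Yes

Total = 110 ≥ 110: provided.
Town 1 (pledges 70, payoff 37): dropping to 0 → total 40, payoff 0. No gain.
Town 2 (pledges 40, payoff 67): dropping to 0 → total 70, payoff 0. No gain.
Town 3 (pledges 0, payoff 107): pledging 20 → total 130, payoff 87. No gain.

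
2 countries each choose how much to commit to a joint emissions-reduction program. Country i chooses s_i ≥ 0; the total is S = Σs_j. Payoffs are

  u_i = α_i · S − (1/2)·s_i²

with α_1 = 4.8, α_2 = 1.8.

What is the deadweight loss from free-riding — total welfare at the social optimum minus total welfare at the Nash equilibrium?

13.14

Country i's FOC: ∂u_i/∂s_i = α_i − s_i = 0, so s_i* = α_i.
NE contributions = (4.8, 1.8); S = 6.6.
W^NE = (Σα)·S − ½Σα_i² = 6.6² − ½·26.28 = 30.42.
Planner sets s_i = Σα_j = 6.6 for every i, so S^SO = 2·6.6 = 13.2.
W^SO = (Σα)·S^SO − ½·2·(Σα)² = (2/2)·6.6² = 43.56.
Deadweight loss = W^SO − W^NE = 13.14.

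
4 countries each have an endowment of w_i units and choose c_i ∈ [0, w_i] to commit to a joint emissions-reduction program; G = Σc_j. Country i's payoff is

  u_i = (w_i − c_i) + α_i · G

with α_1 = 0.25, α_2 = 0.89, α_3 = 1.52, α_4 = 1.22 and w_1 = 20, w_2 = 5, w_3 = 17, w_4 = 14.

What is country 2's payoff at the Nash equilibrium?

∂u_i/∂c_i = α_i − 1, so country i contributes w_i if α_i > 1, else 0.
α_i > 1 for i ∈ {3, 4}; NE contributions (0, 0, 17, 14), G = 31.
u_2 = (5 − 0) + 0.89·31 = 32.59.

32.59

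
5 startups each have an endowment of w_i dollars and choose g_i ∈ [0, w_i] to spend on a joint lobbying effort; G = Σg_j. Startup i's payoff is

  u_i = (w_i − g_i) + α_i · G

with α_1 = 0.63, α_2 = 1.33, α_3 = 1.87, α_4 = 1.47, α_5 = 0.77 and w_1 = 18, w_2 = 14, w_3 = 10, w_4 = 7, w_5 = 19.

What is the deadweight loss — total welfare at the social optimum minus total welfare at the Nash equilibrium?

∂u_i/∂g_i = α_i − 1, so startup i contributes w_i if α_i > 1, else 0.
α_i > 1 for i ∈ {2, 3, 4}; NE contributions (0, 14, 10, 7, 0), G = 31.
W^NE = Σw_i − G^NE + (Σα_i)·G^NE = 68 + 5.07·31 = 225.17.
Planner: ∂(Σu_j)/∂g_i = Σα_j − 1 = 5.07 > 0, so everyone contributes w_i; G^SO = 68, W^SO = 68 + 5.07·68 = 412.76.
Deadweight loss = 187.59.

187.59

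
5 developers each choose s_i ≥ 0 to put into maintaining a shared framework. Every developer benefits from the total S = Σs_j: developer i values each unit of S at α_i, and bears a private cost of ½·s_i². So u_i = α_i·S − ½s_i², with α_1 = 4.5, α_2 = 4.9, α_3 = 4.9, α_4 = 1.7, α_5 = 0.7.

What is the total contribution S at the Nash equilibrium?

Developer i's FOC: ∂u_i/∂s_i = α_i − s_i = 0, so s_i* = α_i.
NE contributions = (4.5, 4.9, 4.9, 1.7, 0.7); S = 16.7.

16.7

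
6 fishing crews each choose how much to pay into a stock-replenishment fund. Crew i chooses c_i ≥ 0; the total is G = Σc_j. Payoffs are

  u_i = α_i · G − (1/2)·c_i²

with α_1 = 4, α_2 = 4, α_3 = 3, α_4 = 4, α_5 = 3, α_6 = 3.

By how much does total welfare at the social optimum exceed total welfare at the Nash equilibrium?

Crew i's FOC: ∂u_i/∂c_i = α_i − c_i = 0, so c_i* = α_i.
NE contributions = (4, 4, 3, 4, 3, 3); G = 21.
W^NE = (Σα)·G − ½Σα_i² = 21² − ½·75 = 403.5.
Planner sets c_i = Σα_j = 21 for every i, so G^SO = 6·21 = 126.
W^SO = (Σα)·G^SO − ½·6·(Σα)² = (6/2)·21² = 1323.
Deadweight loss = W^SO − W^NE = 919.5.

919.5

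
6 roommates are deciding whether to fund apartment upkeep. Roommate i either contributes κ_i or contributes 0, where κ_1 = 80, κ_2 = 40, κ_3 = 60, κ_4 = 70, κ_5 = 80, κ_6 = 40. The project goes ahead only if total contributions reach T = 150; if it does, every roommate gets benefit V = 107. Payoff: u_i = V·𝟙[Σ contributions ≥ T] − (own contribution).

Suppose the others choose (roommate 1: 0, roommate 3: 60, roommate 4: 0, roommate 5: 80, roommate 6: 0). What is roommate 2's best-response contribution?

Others' total = 140. Contributing 40 brings total to 180 ≥ 150: gain V − κ_2 = 67.
Best response: 40.

40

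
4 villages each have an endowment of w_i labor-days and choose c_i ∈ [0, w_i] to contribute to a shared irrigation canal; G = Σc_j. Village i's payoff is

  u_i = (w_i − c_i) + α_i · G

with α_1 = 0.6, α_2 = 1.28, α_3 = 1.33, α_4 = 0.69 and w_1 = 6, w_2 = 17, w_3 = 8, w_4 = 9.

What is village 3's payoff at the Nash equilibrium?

33.25

∂u_i/∂c_i = α_i − 1, so village i contributes w_i if α_i > 1, else 0.
α_i > 1 for i ∈ {2, 3}; NE contributions (0, 17, 8, 0), G = 25.
u_3 = (8 − 8) + 1.33·25 = 33.25.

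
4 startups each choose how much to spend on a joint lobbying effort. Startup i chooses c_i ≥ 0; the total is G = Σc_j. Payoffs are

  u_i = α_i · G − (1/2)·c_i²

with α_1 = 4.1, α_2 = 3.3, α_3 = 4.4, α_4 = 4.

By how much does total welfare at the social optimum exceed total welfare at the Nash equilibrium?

Startup i's FOC: ∂u_i/∂c_i = α_i − c_i = 0, so c_i* = α_i.
NE contributions = (4.1, 3.3, 4.4, 4); G = 15.8.
W^NE = (Σα)·G − ½Σα_i² = 15.8² − ½·63.06 = 218.11.
Planner sets c_i = Σα_j = 15.8 for every i, so G^SO = 4·15.8 = 63.2.
W^SO = (Σα)·G^SO − ½·4·(Σα)² = (4/2)·15.8² = 499.28.
Deadweight loss = W^SO − W^NE = 281.17.

281.17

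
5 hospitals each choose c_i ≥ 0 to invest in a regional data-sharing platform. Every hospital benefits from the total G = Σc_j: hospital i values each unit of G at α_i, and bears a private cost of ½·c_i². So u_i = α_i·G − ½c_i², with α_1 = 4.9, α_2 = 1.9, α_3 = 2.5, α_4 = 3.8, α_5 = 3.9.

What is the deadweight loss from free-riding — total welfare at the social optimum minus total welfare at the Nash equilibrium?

465.26

Hospital i's FOC: ∂u_i/∂c_i = α_i − c_i = 0, so c_i* = α_i.
NE contributions = (4.9, 1.9, 2.5, 3.8, 3.9); G = 17.
W^NE = (Σα)·G − ½Σα_i² = 17² − ½·63.52 = 257.24.
Planner sets c_i = Σα_j = 17 for every i, so G^SO = 5·17 = 85.
W^SO = (Σα)·G^SO − ½·5·(Σα)² = (5/2)·17² = 722.5.
Deadweight loss = W^SO − W^NE = 465.26.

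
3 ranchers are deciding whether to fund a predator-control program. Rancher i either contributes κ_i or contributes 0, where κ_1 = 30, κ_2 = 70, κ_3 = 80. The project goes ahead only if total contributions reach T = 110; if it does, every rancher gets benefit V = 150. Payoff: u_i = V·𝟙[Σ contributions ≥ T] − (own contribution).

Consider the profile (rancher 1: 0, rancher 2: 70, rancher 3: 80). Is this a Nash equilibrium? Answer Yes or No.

Yes

Total = 150 ≥ 110: provided.
Rancher 1 (pledges 0, payoff 150): pledging 30 → total 180, payoff 120. No gain.
Rancher 2 (pledges 70, payoff 80): dropping to 0 → total 80, payoff 0. No gain.
Rancher 3 (pledges 80, payoff 70): dropping to 0 → total 70, payoff 0. No gain.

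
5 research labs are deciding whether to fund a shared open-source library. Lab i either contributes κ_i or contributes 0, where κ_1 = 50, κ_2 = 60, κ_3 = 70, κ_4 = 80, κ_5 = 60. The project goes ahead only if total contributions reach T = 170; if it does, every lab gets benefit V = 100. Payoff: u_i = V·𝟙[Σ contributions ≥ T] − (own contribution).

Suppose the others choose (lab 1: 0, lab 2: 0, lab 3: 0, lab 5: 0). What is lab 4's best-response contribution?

Others' total = 0. Even contributing 80 gives 80 < 170: no benefit either way.
Best response: 0.

0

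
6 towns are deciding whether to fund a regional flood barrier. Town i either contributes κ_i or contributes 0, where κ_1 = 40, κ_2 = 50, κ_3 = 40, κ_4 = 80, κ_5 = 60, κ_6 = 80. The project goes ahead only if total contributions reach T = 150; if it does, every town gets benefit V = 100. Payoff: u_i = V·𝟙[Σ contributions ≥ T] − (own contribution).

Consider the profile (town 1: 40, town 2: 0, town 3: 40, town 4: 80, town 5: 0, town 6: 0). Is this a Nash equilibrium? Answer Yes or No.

Total = 160 ≥ 150: provided.
Town 1 (pledges 40, payoff 60): dropping to 0 → total 120, payoff 0. No gain.
Town 2 (pledges 0, payoff 100): pledging 50 → total 210, payoff 50. No gain.
Town 3 (pledges 40, payoff 60): dropping to 0 → total 120, payoff 0. No gain.
Town 4 (pledges 80, payoff 20): dropping to 0 → total 80, payoff 0. No gain.
Town 5 (pledges 0, payoff 100): pledging 60 → total 220, payoff 40. No gain.
Town 6 (pledges 0, payoff 100): pledging 80 → total 240, payoff 20. No gain.

Yes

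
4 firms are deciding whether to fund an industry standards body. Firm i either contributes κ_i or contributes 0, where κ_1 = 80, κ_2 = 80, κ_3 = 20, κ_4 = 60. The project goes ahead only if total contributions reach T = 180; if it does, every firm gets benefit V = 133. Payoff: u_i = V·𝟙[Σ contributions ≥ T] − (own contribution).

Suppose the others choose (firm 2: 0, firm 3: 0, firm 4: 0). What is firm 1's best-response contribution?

0

Others' total = 0. Even contributing 80 gives 80 < 180: no benefit either way.
Best response: 0.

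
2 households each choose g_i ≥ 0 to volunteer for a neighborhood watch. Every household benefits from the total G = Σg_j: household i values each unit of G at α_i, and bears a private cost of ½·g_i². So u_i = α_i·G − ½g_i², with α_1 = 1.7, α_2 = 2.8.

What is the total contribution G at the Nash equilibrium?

Household i's FOC: ∂u_i/∂g_i = α_i − g_i = 0, so g_i* = α_i.
NE contributions = (1.7, 2.8); G = 4.5.

4.5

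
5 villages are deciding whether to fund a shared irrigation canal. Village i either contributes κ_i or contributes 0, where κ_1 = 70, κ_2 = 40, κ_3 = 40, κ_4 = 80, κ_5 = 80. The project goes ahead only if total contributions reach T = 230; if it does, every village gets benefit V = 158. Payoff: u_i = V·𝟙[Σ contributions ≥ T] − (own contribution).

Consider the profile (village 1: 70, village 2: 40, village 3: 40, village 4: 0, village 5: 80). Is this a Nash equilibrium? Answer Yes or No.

Yes

Total = 230 ≥ 230: provided.
Village 1 (pledges 70, payoff 88): dropping to 0 → total 160, payoff 0. No gain.
Village 2 (pledges 40, payoff 118): dropping to 0 → total 190, payoff 0. No gain.
Village 3 (pledges 40, payoff 118): dropping to 0 → total 190, payoff 0. No gain.
Village 4 (pledges 0, payoff 158): pledging 80 → total 310, payoff 78. No gain.
Village 5 (pledges 80, payoff 78): dropping to 0 → total 150, payoff 0. No gain.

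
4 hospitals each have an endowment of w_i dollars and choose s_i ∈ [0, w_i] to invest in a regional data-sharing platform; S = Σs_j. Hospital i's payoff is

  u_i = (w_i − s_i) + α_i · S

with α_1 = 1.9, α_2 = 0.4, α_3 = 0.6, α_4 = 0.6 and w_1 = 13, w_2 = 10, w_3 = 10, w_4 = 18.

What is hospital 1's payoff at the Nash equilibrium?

∂u_i/∂s_i = α_i − 1, so hospital i contributes w_i if α_i > 1, else 0.
α_i > 1 for i ∈ {1}; NE contributions (13, 0, 0, 0), S = 13.
u_1 = (13 − 13) + 1.9·13 = 24.7.

24.7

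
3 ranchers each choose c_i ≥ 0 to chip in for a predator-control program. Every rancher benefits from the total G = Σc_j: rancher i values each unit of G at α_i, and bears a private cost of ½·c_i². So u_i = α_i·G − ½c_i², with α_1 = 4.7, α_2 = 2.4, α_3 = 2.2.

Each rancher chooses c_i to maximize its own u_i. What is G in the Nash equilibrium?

9.3

Rancher i's FOC: ∂u_i/∂c_i = α_i − c_i = 0, so c_i* = α_i.
NE contributions = (4.7, 2.4, 2.2); G = 9.3.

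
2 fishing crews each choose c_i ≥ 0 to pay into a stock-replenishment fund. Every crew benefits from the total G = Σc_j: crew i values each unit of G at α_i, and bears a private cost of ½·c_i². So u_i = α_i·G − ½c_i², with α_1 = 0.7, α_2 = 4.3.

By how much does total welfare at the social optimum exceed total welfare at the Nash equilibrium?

9.49

Crew i's FOC: ∂u_i/∂c_i = α_i − c_i = 0, so c_i* = α_i.
NE contributions = (0.7, 4.3); G = 5.
W^NE = (Σα)·G − ½Σα_i² = 5² − ½·18.98 = 15.51.
Planner sets c_i = Σα_j = 5 for every i, so G^SO = 2·5 = 10.
W^SO = (Σα)·G^SO − ½·2·(Σα)² = (2/2)·5² = 25.
Deadweight loss = W^SO − W^NE = 9.49.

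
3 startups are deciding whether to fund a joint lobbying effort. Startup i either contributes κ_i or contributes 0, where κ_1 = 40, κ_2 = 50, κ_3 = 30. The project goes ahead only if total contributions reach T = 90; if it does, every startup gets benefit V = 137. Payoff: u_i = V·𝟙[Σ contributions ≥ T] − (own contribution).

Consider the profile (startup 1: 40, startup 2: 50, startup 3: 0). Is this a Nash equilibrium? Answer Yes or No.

Yes

Total = 90 ≥ 90: provided.
Startup 1 (pledges 40, payoff 97): dropping to 0 → total 50, payoff 0. No gain.
Startup 2 (pledges 50, payoff 87): dropping to 0 → total 40, payoff 0. No gain.
Startup 3 (pledges 0, payoff 137): pledging 30 → total 120, payoff 107. No gain.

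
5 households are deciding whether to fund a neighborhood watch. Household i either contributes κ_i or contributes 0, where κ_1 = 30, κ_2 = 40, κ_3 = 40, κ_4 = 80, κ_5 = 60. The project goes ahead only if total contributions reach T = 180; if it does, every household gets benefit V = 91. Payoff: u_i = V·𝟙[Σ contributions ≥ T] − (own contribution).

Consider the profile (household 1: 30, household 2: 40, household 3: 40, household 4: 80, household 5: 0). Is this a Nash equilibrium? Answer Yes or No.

Total = 190 ≥ 180: provided.
Household 1 (pledges 30, payoff 61): dropping to 0 → total 160, payoff 0. No gain.
Household 2 (pledges 40, payoff 51): dropping to 0 → total 150, payoff 0. No gain.
Household 3 (pledges 40, payoff 51): dropping to 0 → total 150, payoff 0. No gain.
Household 4 (pledges 80, payoff 11): dropping to 0 → total 110, payoff 0. No gain.
Household 5 (pledges 0, payoff 91): pledging 60 → total 250, payoff 31. No gain.

Yes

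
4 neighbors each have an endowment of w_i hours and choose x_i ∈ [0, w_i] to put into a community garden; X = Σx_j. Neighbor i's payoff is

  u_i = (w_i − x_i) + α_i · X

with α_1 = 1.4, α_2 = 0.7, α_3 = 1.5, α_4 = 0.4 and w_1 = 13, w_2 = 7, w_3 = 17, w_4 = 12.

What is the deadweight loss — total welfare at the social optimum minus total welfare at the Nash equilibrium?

∂u_i/∂x_i = α_i − 1, so neighbor i contributes w_i if α_i > 1, else 0.
α_i > 1 for i ∈ {1, 3}; NE contributions (13, 0, 17, 0), X = 30.
W^NE = Σw_i − X^NE + (Σα_i)·X^NE = 49 + 3·30 = 139.
Planner: ∂(Σu_j)/∂x_i = Σα_j − 1 = 3 > 0, so everyone contributes w_i; X^SO = 49, W^SO = 49 + 3·49 = 196.
Deadweight loss = 57.

57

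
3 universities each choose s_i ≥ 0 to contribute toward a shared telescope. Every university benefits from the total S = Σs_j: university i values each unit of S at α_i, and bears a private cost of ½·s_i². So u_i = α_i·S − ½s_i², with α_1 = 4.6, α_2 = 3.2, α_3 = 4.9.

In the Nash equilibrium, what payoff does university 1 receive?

47.84

University i's FOC: ∂u_i/∂s_i = α_i − s_i = 0, so s_i* = α_i.
NE contributions = (4.6, 3.2, 4.9); S = 12.7.
u_1 = α_1·S − ½·(s_1)² = 4.6·12.7 − ½·4.6² = 47.84.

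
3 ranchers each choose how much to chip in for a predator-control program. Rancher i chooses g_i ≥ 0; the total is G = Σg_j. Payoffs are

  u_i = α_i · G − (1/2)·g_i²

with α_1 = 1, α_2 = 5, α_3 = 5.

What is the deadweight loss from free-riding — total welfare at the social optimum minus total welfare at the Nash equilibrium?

86

Rancher i's FOC: ∂u_i/∂g_i = α_i − g_i = 0, so g_i* = α_i.
NE contributions = (1, 5, 5); G = 11.
W^NE = (Σα)·G − ½Σα_i² = 11² − ½·51 = 95.5.
Planner sets g_i = Σα_j = 11 for every i, so G^SO = 3·11 = 33.
W^SO = (Σα)·G^SO − ½·3·(Σα)² = (3/2)·11² = 181.5.
Deadweight loss = W^SO − W^NE = 86.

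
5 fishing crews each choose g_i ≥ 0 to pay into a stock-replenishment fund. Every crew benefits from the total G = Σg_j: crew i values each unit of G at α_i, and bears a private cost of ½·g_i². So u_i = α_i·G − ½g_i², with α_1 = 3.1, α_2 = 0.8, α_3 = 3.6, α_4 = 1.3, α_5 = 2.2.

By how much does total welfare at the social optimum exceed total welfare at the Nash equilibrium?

Crew i's FOC: ∂u_i/∂g_i = α_i − g_i = 0, so g_i* = α_i.
NE contributions = (3.1, 0.8, 3.6, 1.3, 2.2); G = 11.
W^NE = (Σα)·G − ½Σα_i² = 11² − ½·29.74 = 106.13.
Planner sets g_i = Σα_j = 11 for every i, so G^SO = 5·11 = 55.
W^SO = (Σα)·G^SO − ½·5·(Σα)² = (5/2)·11² = 302.5.
Deadweight loss = W^SO − W^NE = 196.37.

196.37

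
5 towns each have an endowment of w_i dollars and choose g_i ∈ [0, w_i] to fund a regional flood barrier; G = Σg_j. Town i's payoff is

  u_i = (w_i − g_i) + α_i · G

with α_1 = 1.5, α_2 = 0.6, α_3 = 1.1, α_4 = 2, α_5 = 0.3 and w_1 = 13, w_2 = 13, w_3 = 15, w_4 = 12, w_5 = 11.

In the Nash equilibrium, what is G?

40

∂u_i/∂g_i = α_i − 1, so town i contributes w_i if α_i > 1, else 0.
α_i > 1 for i ∈ {1, 3, 4}; NE contributions (13, 0, 15, 12, 0), G = 40.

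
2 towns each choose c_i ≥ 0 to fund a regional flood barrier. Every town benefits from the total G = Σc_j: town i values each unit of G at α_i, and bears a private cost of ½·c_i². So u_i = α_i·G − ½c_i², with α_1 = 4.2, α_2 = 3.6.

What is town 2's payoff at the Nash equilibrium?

Town i's FOC: ∂u_i/∂c_i = α_i − c_i = 0, so c_i* = α_i.
NE contributions = (4.2, 3.6); G = 7.8.
u_2 = α_2·G − ½·(c_2)² = 3.6·7.8 − ½·3.6² = 21.6.

21.6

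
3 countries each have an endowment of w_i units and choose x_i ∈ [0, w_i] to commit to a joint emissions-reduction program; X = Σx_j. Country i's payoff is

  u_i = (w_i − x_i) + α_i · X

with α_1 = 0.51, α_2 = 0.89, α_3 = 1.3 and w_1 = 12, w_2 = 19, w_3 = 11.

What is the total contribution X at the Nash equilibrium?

11

∂u_i/∂x_i = α_i − 1, so country i contributes w_i if α_i > 1, else 0.
α_i > 1 for i ∈ {3}; NE contributions (0, 0, 11), X = 11.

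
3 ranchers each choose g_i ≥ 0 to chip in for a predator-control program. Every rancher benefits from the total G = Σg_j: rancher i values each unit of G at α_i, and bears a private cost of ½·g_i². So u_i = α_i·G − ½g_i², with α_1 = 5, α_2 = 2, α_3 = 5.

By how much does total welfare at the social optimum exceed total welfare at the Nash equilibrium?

Rancher i's FOC: ∂u_i/∂g_i = α_i − g_i = 0, so g_i* = α_i.
NE contributions = (5, 2, 5); G = 12.
W^NE = (Σα)·G − ½Σα_i² = 12² − ½·54 = 117.
Planner sets g_i = Σα_j = 12 for every i, so G^SO = 3·12 = 36.
W^SO = (Σα)·G^SO − ½·3·(Σα)² = (3/2)·12² = 216.
Deadweight loss = W^SO − W^NE = 99.

99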